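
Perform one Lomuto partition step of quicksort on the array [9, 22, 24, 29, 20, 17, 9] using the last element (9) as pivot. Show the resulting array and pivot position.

Lomuto partition with pivot = 9:

Initial array: [9, 22, 24, 29, 20, 17, 9]

arr[0]=9 <= 9: swap with position 0, array becomes [9, 22, 24, 29, 20, 17, 9]
arr[1]=22 > 9: no swap
arr[2]=24 > 9: no swap
arr[3]=29 > 9: no swap
arr[4]=20 > 9: no swap
arr[5]=17 > 9: no swap

Place pivot at position 1: [9, 9, 24, 29, 20, 17, 22]
Pivot position: 1

After partitioning with pivot 9, the array becomes [9, 9, 24, 29, 20, 17, 22]. The pivot is placed at index 1. All elements to the left of the pivot are <= 9, and all elements to the right are > 9.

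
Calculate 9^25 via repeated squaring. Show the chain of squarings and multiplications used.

Computing 9^25 by squaring (build up from 9^1; each line after the first costs one multiplication):

9^1 = 9
9^2 = (9^1)^2 = 9^2 = 81
9^3 = 9 * 9^2 = 9 * 81 = 729
9^6 = (9^3)^2 = 729^2 = 531441
9^12 = (9^6)^2 = 531441^2 = 282429536481
9^24 = (9^12)^2 = 282429536481^2 = 79766443076872509863361
9^25 = 9 * 9^24 = 9 * 79766443076872509863361 = 717897987691852588770249

Result: 717897987691852588770249
Multiplications needed: 6 (6 lines after 9^1)

9^25 = 717897987691852588770249. Using exponentiation by squaring, this requires 6 multiplications. The key idea: if the exponent is even, square the half-power; if odd, multiply by the base once.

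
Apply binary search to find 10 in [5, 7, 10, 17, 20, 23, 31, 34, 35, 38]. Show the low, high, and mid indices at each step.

Binary search for 10 in [5, 7, 10, 17, 20, 23, 31, 34, 35, 38]:

lo=0, hi=9, mid=4, arr[mid]=20 -> 20 > 10, search left half
lo=0, hi=3, mid=1, arr[mid]=7 -> 7 < 10, search right half
lo=2, hi=3, mid=2, arr[mid]=10 -> Found target at index 2!

Binary search finds 10 at index 2 after 3 comparisons. The search repeatedly halves the search space by comparing with the middle element.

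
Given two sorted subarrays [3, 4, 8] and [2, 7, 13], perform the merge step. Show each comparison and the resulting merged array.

Merging process:

Compare 3 vs 2: take 2 from right. Merged: [2]
Compare 3 vs 7: take 3 from left. Merged: [2, 3]
Compare 4 vs 7: take 4 from left. Merged: [2, 3, 4]
Compare 8 vs 7: take 7 from right. Merged: [2, 3, 4, 7]
Compare 8 vs 13: take 8 from left. Merged: [2, 3, 4, 7, 8]
Append remaining from right: [13]. Merged: [2, 3, 4, 7, 8, 13]

Final merged array: [2, 3, 4, 7, 8, 13]
Total comparisons: 5

The merged array is [2, 3, 4, 7, 8, 13], requiring 5 comparisons. The merge step runs in O(n) time where n is the total number of elements.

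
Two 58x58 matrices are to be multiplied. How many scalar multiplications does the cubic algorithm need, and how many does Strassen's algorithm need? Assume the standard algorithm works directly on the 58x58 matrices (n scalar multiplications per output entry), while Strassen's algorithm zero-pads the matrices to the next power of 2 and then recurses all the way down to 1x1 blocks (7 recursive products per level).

Matrix multiplication for 58x58 matrices:

Strassen's algorithm requires power-of-2 dimensions. Pad 58x58 to 64x64 (next power of 2).

Standard algorithm: 58^3 = 195112 multiplications
Strassen's algorithm: 7^(log2(64)) = 7^6 = 117649 multiplications
Savings: 195112 - 117649 = 77463 multiplications

Standard: 195112 multiplications (58^3). Strassen: 117649 multiplications (7^6, after padding to 64x64). Strassen reduces 8 recursive multiplications to 7 at each level.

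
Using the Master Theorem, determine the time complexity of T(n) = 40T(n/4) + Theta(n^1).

Master Theorem for T(n) = 40T(n/4) + O(n^1):

a = 40, b = 4, c = 1
log_b(a) = log_4(40) = 2.6610

Case 1: c = 1 < log_4(40) = 2.6610
T(n) = O(n^(log_4 40))

For T(n) = 40T(n/4) + O(n^1): log_4(40) = 2.6610. This is Case 1 of the Master Theorem (c < log_b(a), work dominated by leaves), giving O(n^(log_4 40)).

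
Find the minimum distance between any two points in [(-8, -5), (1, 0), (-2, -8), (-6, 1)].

Computing all pairwise distances among 4 points:

d((-8, -5), (1, 0)) = 10.2956
d((-8, -5), (-2, -8)) = 6.7082
d((-8, -5), (-6, 1)) = 6.3246 <-- minimum
d((1, 0), (-2, -8)) = 8.544
d((1, 0), (-6, 1)) = 7.0711
d((-2, -8), (-6, 1)) = 9.8489

Closest pair: (-8, -5) and (-6, 1) with distance 6.3246

The closest pair is (-8, -5) and (-6, 1) with Euclidean distance 6.3246. For 4 points, brute-force pairwise comparison is shown above. For large n, the divide-and-conquer algorithm (sort by x, recurse on halves, check the dividing strip) achieves O(n log n).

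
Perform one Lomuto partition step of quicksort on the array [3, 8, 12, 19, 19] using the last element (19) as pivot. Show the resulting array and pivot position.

Lomuto partition with pivot = 19:

Initial array: [3, 8, 12, 19, 19]

arr[0]=3 <= 19: swap with position 0, array becomes [3, 8, 12, 19, 19]
arr[1]=8 <= 19: swap with position 1, array becomes [3, 8, 12, 19, 19]
arr[2]=12 <= 19: swap with position 2, array becomes [3, 8, 12, 19, 19]
arr[3]=19 <= 19: swap with position 3, array becomes [3, 8, 12, 19, 19]

Place pivot at position 4: [3, 8, 12, 19, 19]
Pivot position: 4

After partitioning with pivot 19, the array becomes [3, 8, 12, 19, 19]. The pivot is placed at index 4. All elements to the left of the pivot are <= 19, and all elements to the right are > 19.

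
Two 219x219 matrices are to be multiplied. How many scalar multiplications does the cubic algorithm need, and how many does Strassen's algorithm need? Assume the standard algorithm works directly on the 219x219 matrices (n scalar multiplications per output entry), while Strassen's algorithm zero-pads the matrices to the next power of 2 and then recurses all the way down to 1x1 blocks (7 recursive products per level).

Matrix multiplication for 219x219 matrices:

Strassen's algorithm requires power-of-2 dimensions. Pad 219x219 to 256x256 (next power of 2).

Standard algorithm: 219^3 = 10503459 multiplications
Strassen's algorithm: 7^(log2(256)) = 7^8 = 5764801 multiplications
Savings: 10503459 - 5764801 = 4738658 multiplications

Standard: 10503459 multiplications (219^3). Strassen: 5764801 multiplications (7^8, after padding to 256x256). Strassen reduces 8 recursive multiplications to 7 at each level.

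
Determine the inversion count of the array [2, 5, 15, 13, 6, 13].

Finding inversions in [2, 5, 15, 13, 6, 13]:

(2, 3): arr[2]=15 > arr[3]=13
(2, 4): arr[2]=15 > arr[4]=6
(2, 5): arr[2]=15 > arr[5]=13
(3, 4): arr[3]=13 > arr[4]=6

Total inversions: 4

The array has 4 inversion(s): (2,3), (2,4), (2,5), (3,4). Each pair (i,j) satisfies i < j and arr[i] > arr[j].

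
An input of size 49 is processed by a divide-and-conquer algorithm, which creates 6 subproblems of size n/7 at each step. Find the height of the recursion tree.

For divide and conquer with division factor 7:

Problem sizes at each level:
Level 0: 49
Level 1: 7
Level 2: 1

The root is level 0 and the size-1 base case is level 2 (the tree spans levels 0 through 2, i.e. 3 levels counting the root), so the depth is the number of divisions: log_7(49) = 2

The recursion tree depth is log_7(49) = 2. At each level, the problem size is divided by 7, so it takes 2 divisions to reduce to a base case of size 1. The algorithm makes 6 recursive calls at each level.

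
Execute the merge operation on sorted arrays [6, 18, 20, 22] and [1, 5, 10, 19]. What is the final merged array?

Merging process:

Compare 6 vs 1: take 1 from right. Merged: [1]
Compare 6 vs 5: take 5 from right. Merged: [1, 5]
Compare 6 vs 10: take 6 from left. Merged: [1, 5, 6]
Compare 18 vs 10: take 10 from right. Merged: [1, 5, 6, 10]
Compare 18 vs 19: take 18 from left. Merged: [1, 5, 6, 10, 18]
Compare 20 vs 19: take 19 from right. Merged: [1, 5, 6, 10, 18, 19]
Append remaining from left: [20, 22]. Merged: [1, 5, 6, 10, 18, 19, 20, 22]

Final merged array: [1, 5, 6, 10, 18, 19, 20, 22]
Total comparisons: 6

The merged array is [1, 5, 6, 10, 18, 19, 20, 22], requiring 6 comparisons. The merge step runs in O(n) time where n is the total number of elements.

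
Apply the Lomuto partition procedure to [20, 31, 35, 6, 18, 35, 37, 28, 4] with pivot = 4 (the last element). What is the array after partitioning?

Lomuto partition with pivot = 4:

Initial array: [20, 31, 35, 6, 18, 35, 37, 28, 4]

arr[0]=20 > 4: no swap
arr[1]=31 > 4: no swap
arr[2]=35 > 4: no swap
arr[3]=6 > 4: no swap
arr[4]=18 > 4: no swap
arr[5]=35 > 4: no swap
arr[6]=37 > 4: no swap
arr[7]=28 > 4: no swap

Place pivot at position 0: [4, 31, 35, 6, 18, 35, 37, 28, 20]
Pivot position: 0

After partitioning with pivot 4, the array becomes [4, 31, 35, 6, 18, 35, 37, 28, 20]. The pivot is placed at index 0. All elements to the left of the pivot are <= 4, and all elements to the right are > 4.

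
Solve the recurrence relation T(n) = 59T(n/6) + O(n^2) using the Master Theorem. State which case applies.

Master Theorem for T(n) = 59T(n/6) + O(n^2):

a = 59, b = 6, c = 2
log_b(a) = log_6(59) = 2.2757

Case 1: c = 2 < log_6(59) = 2.2757
T(n) = O(n^(log_6 59))

For T(n) = 59T(n/6) + O(n^2): log_6(59) = 2.2757. This is Case 1 of the Master Theorem (c < log_b(a), work dominated by leaves), giving O(n^(log_6 59)).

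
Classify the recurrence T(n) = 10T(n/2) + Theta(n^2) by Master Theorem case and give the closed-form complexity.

Master Theorem for T(n) = 10T(n/2) + O(n^2):

a = 10, b = 2, c = 2
log_b(a) = log_2(10) = 3.3219

Case 1: c = 2 < log_2(10) = 3.3219
T(n) = O(n^(log_2 10))

For T(n) = 10T(n/2) + O(n^2): log_2(10) = 3.3219. This is Case 1 of the Master Theorem (c < log_b(a), work dominated by leaves), giving O(n^(log_2 10)).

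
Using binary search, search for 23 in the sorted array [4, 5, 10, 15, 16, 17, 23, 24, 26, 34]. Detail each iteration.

Binary search for 23 in [4, 5, 10, 15, 16, 17, 23, 24, 26, 34]:

lo=0, hi=9, mid=4, arr[mid]=16 -> 16 < 23, search right half
lo=5, hi=9, mid=7, arr[mid]=24 -> 24 > 23, search left half
lo=5, hi=6, mid=5, arr[mid]=17 -> 17 < 23, search right half
lo=6, hi=6, mid=6, arr[mid]=23 -> Found target at index 6!

Binary search finds 23 at index 6 after 4 comparisons. The search repeatedly halves the search space by comparing with the middle element.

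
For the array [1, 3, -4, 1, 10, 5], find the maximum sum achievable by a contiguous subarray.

Using Kadane's algorithm on [1, 3, -4, 1, 10, 5]:

Scanning through the array:
Position 1 (value 3): max_ending_here = 4, max_so_far = 4
Position 2 (value -4): max_ending_here = 0, max_so_far = 4
Position 3 (value 1): max_ending_here = 1, max_so_far = 4
Position 4 (value 10): max_ending_here = 11, max_so_far = 11
Position 5 (value 5): max_ending_here = 16, max_so_far = 16

Maximum subarray: [1, 3, -4, 1, 10, 5]
Maximum sum: 16

The maximum subarray is [1, 3, -4, 1, 10, 5] with sum 16. This subarray runs from index 0 to index 5.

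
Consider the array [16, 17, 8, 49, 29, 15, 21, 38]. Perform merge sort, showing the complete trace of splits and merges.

Merge sort trace:

Split: [16, 17, 8, 49, 29, 15, 21, 38] -> [16, 17, 8, 49] and [29, 15, 21, 38]
  Split: [16, 17, 8, 49] -> [16, 17] and [8, 49]
    Split: [16, 17] -> [16] and [17]
    Merge: [16] + [17] -> [16, 17]
    Split: [8, 49] -> [8] and [49]
    Merge: [8] + [49] -> [8, 49]
  Merge: [16, 17] + [8, 49] -> [8, 16, 17, 49]
  Split: [29, 15, 21, 38] -> [29, 15] and [21, 38]
    Split: [29, 15] -> [29] and [15]
    Merge: [29] + [15] -> [15, 29]
    Split: [21, 38] -> [21] and [38]
    Merge: [21] + [38] -> [21, 38]
  Merge: [15, 29] + [21, 38] -> [15, 21, 29, 38]
Merge: [8, 16, 17, 49] + [15, 21, 29, 38] -> [8, 15, 16, 17, 21, 29, 38, 49]

Final sorted array: [8, 15, 16, 17, 21, 29, 38, 49]

The merge sort proceeds by recursively splitting the array and merging sorted halves.
After all merges, the sorted array is [8, 15, 16, 17, 21, 29, 38, 49].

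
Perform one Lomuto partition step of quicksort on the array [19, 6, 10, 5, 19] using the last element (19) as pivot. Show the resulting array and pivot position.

Lomuto partition with pivot = 19:

Initial array: [19, 6, 10, 5, 19]

arr[0]=19 <= 19: swap with position 0, array becomes [19, 6, 10, 5, 19]
arr[1]=6 <= 19: swap with position 1, array becomes [19, 6, 10, 5, 19]
arr[2]=10 <= 19: swap with position 2, array becomes [19, 6, 10, 5, 19]
arr[3]=5 <= 19: swap with position 3, array becomes [19, 6, 10, 5, 19]

Place pivot at position 4: [19, 6, 10, 5, 19]
Pivot position: 4

After partitioning with pivot 19, the array becomes [19, 6, 10, 5, 19]. The pivot is placed at index 4. All elements to the left of the pivot are <= 19, and all elements to the right are > 19.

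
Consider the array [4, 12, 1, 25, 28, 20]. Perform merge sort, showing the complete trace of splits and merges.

Merge sort trace:

Split: [4, 12, 1, 25, 28, 20] -> [4, 12, 1] and [25, 28, 20]
  Split: [4, 12, 1] -> [4] and [12, 1]
    Split: [12, 1] -> [12] and [1]
    Merge: [12] + [1] -> [1, 12]
  Merge: [4] + [1, 12] -> [1, 4, 12]
  Split: [25, 28, 20] -> [25] and [28, 20]
    Split: [28, 20] -> [28] and [20]
    Merge: [28] + [20] -> [20, 28]
  Merge: [25] + [20, 28] -> [20, 25, 28]
Merge: [1, 4, 12] + [20, 25, 28] -> [1, 4, 12, 20, 25, 28]

Final sorted array: [1, 4, 12, 20, 25, 28]

The merge sort proceeds by recursively splitting the array and merging sorted halves.
After all merges, the sorted array is [1, 4, 12, 20, 25, 28].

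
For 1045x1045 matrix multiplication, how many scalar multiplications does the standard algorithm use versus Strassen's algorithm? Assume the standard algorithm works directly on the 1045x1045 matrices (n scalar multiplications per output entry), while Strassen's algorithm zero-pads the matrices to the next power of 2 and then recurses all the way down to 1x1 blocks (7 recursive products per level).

Matrix multiplication for 1045x1045 matrices:

Strassen's algorithm requires power-of-2 dimensions. Pad 1045x1045 to 2048x2048 (next power of 2).

Standard algorithm: 1045^3 = 1141166125 multiplications
Strassen's algorithm: 7^(log2(2048)) = 7^11 = 1977326743 multiplications
Difference: 1141166125 - 1977326743 = -836160618 (Strassen uses MORE here due to padding overhead — for small or just-over-power-of-2 n, padding can outweigh the per-level savings)

Standard: 1141166125 multiplications (1045^3). Strassen: 1977326743 multiplications (7^11, after padding to 2048x2048). Strassen reduces 8 recursive multiplications to 7 at each level.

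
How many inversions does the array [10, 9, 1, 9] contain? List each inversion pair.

Finding inversions in [10, 9, 1, 9]:

(0, 1): arr[0]=10 > arr[1]=9
(0, 2): arr[0]=10 > arr[2]=1
(0, 3): arr[0]=10 > arr[3]=9
(1, 2): arr[1]=9 > arr[2]=1

Total inversions: 4

The array has 4 inversion(s): (0,1), (0,2), (0,3), (1,2). Each pair (i,j) satisfies i < j and arr[i] > arr[j].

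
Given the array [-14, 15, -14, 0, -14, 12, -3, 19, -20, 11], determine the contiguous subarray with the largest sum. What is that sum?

Using Kadane's algorithm on [-14, 15, -14, 0, -14, 12, -3, 19, -20, 11]:

Scanning through the array:
Position 1 (value 15): max_ending_here = 15, max_so_far = 15
Position 2 (value -14): max_ending_here = 1, max_so_far = 15
Position 3 (value 0): max_ending_here = 1, max_so_far = 15
Position 4 (value -14): max_ending_here = -13, max_so_far = 15
Position 5 (value 12): max_ending_here = 12, max_so_far = 15
Position 6 (value -3): max_ending_here = 9, max_so_far = 15
Position 7 (value 19): max_ending_here = 28, max_so_far = 28
Position 8 (value -20): max_ending_here = 8, max_so_far = 28
Position 9 (value 11): max_ending_here = 19, max_so_far = 28

Maximum subarray: [12, -3, 19]
Maximum sum: 28

The maximum subarray is [12, -3, 19] with sum 28. This subarray runs from index 5 to index 7.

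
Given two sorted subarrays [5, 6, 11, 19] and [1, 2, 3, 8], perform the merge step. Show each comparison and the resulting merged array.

Merging process:

Compare 5 vs 1: take 1 from right. Merged: [1]
Compare 5 vs 2: take 2 from right. Merged: [1, 2]
Compare 5 vs 3: take 3 from right. Merged: [1, 2, 3]
Compare 5 vs 8: take 5 from left. Merged: [1, 2, 3, 5]
Compare 6 vs 8: take 6 from left. Merged: [1, 2, 3, 5, 6]
Compare 11 vs 8: take 8 from right. Merged: [1, 2, 3, 5, 6, 8]
Append remaining from left: [11, 19]. Merged: [1, 2, 3, 5, 6, 8, 11, 19]

Final merged array: [1, 2, 3, 5, 6, 8, 11, 19]
Total comparisons: 6

The merged array is [1, 2, 3, 5, 6, 8, 11, 19], requiring 6 comparisons. The merge step runs in O(n) time where n is the total number of elements.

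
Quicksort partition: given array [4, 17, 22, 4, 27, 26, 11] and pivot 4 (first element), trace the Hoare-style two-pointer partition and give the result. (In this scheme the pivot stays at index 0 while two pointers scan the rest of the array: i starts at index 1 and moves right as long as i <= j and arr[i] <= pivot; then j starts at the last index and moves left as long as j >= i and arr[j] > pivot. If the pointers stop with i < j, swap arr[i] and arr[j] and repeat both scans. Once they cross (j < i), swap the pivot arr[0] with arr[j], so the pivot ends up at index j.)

Hoare-style two-pointer partition with pivot = 4:

Initial array: [4, 17, 22, 4, 27, 26, 11]

Pointers start at i = 1, j = 6.
i stops at index 1 (arr[1]=17 > 4), j stops at index 3 (arr[3]=4 <= 4): swap arr[1] and arr[3], array becomes [4, 4, 22, 17, 27, 26, 11]
i ends at 2, j ends at 1: the pointers have crossed (j < i), so scanning stops.

Swap pivot arr[0] with arr[1] to place pivot at position 1: [4, 4, 22, 17, 27, 26, 11]
Pivot position: 1

After partitioning with pivot 4, the array becomes [4, 4, 22, 17, 27, 26, 11]. The pivot is placed at index 1. All elements to the left of the pivot are <= 4, and all elements to the right are > 4.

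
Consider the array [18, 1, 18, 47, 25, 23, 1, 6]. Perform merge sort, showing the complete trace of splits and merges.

Merge sort trace:

Split: [18, 1, 18, 47, 25, 23, 1, 6] -> [18, 1, 18, 47] and [25, 23, 1, 6]
  Split: [18, 1, 18, 47] -> [18, 1] and [18, 47]
    Split: [18, 1] -> [18] and [1]
    Merge: [18] + [1] -> [1, 18]
    Split: [18, 47] -> [18] and [47]
    Merge: [18] + [47] -> [18, 47]
  Merge: [1, 18] + [18, 47] -> [1, 18, 18, 47]
  Split: [25, 23, 1, 6] -> [25, 23] and [1, 6]
    Split: [25, 23] -> [25] and [23]
    Merge: [25] + [23] -> [23, 25]
    Split: [1, 6] -> [1] and [6]
    Merge: [1] + [6] -> [1, 6]
  Merge: [23, 25] + [1, 6] -> [1, 6, 23, 25]
Merge: [1, 18, 18, 47] + [1, 6, 23, 25] -> [1, 1, 6, 18, 18, 23, 25, 47]

Final sorted array: [1, 1, 6, 18, 18, 23, 25, 47]

The merge sort proceeds by recursively splitting the array and merging sorted halves.
After all merges, the sorted array is [1, 1, 6, 18, 18, 23, 25, 47].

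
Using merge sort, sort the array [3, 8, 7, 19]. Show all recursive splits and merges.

Merge sort trace:

Split: [3, 8, 7, 19] -> [3, 8] and [7, 19]
  Split: [3, 8] -> [3] and [8]
  Merge: [3] + [8] -> [3, 8]
  Split: [7, 19] -> [7] and [19]
  Merge: [7] + [19] -> [7, 19]
Merge: [3, 8] + [7, 19] -> [3, 7, 8, 19]

Final sorted array: [3, 7, 8, 19]

The merge sort proceeds by recursively splitting the array and merging sorted halves.
After all merges, the sorted array is [3, 7, 8, 19].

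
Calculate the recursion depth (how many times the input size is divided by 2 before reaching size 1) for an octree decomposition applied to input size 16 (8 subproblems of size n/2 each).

For divide and conquer with division factor 2:

Problem sizes at each level:
Level 0: 16
Level 1: 8
Level 2: 4
Level 3: 2
Level 4: 1

The root is level 0 and the size-1 base case is level 4 (the tree spans levels 0 through 4, i.e. 5 levels counting the root), so the depth is the number of divisions: log_2(16) = 4

The recursion tree depth is log_2(16) = 4. At each level, the problem size is divided by 2, so it takes 4 divisions to reduce to a base case of size 1. The algorithm makes 8 recursive calls at each level.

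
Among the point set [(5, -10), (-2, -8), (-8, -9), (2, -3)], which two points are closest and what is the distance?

Computing all pairwise distances among 4 points:

d((5, -10), (-2, -8)) = 7.2801
d((5, -10), (-8, -9)) = 13.0384
d((5, -10), (2, -3)) = 7.6158
d((-2, -8), (-8, -9)) = 6.0828 <-- minimum
d((-2, -8), (2, -3)) = 6.4031
d((-8, -9), (2, -3)) = 11.6619

Closest pair: (-2, -8) and (-8, -9) with distance 6.0828

The closest pair is (-2, -8) and (-8, -9) with Euclidean distance 6.0828. For 4 points, brute-force pairwise comparison is shown above. For large n, the divide-and-conquer algorithm (sort by x, recurse on halves, check the dividing strip) achieves O(n log n).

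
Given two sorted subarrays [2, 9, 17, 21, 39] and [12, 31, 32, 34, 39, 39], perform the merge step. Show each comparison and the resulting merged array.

Merging process:

Compare 2 vs 12: take 2 from left. Merged: [2]
Compare 9 vs 12: take 9 from left. Merged: [2, 9]
Compare 17 vs 12: take 12 from right. Merged: [2, 9, 12]
Compare 17 vs 31: take 17 from left. Merged: [2, 9, 12, 17]
Compare 21 vs 31: take 21 from left. Merged: [2, 9, 12, 17, 21]
Compare 39 vs 31: take 31 from right. Merged: [2, 9, 12, 17, 21, 31]
Compare 39 vs 32: take 32 from right. Merged: [2, 9, 12, 17, 21, 31, 32]
Compare 39 vs 34: take 34 from right. Merged: [2, 9, 12, 17, 21, 31, 32, 34]
Compare 39 vs 39: take 39 from left. Merged: [2, 9, 12, 17, 21, 31, 32, 34, 39]
Append remaining from right: [39, 39]. Merged: [2, 9, 12, 17, 21, 31, 32, 34, 39, 39, 39]

Final merged array: [2, 9, 12, 17, 21, 31, 32, 34, 39, 39, 39]
Total comparisons: 9

The merged array is [2, 9, 12, 17, 21, 31, 32, 34, 39, 39, 39], requiring 9 comparisons. The merge step runs in O(n) time where n is the total number of elements.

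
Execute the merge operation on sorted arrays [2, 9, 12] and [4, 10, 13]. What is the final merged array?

Merging process:

Compare 2 vs 4: take 2 from left. Merged: [2]
Compare 9 vs 4: take 4 from right. Merged: [2, 4]
Compare 9 vs 10: take 9 from left. Merged: [2, 4, 9]
Compare 12 vs 10: take 10 from right. Merged: [2, 4, 9, 10]
Compare 12 vs 13: take 12 from left. Merged: [2, 4, 9, 10, 12]
Append remaining from right: [13]. Merged: [2, 4, 9, 10, 12, 13]

Final merged array: [2, 4, 9, 10, 12, 13]
Total comparisons: 5

The merged array is [2, 4, 9, 10, 12, 13], requiring 5 comparisons. The merge step runs in O(n) time where n is the total number of elements.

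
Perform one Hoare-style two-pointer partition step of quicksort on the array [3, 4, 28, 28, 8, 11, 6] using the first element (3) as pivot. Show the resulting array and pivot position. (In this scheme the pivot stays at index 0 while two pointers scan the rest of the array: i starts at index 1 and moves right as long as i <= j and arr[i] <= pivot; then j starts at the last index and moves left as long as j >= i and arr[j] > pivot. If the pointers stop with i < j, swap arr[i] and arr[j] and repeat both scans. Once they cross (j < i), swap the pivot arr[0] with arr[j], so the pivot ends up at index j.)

Hoare-style two-pointer partition with pivot = 3:

Initial array: [3, 4, 28, 28, 8, 11, 6]

Pointers start at i = 1, j = 6.
i ends at 1, j ends at 0: the pointers have crossed (j < i), so scanning stops.

j = 0, so swapping arr[0] with arr[j] leaves the pivot at position 0: [3, 4, 28, 28, 8, 11, 6]
Pivot position: 0

After partitioning with pivot 3, the array becomes [3, 4, 28, 28, 8, 11, 6]. The pivot is placed at index 0. All elements to the left of the pivot are <= 3, and all elements to the right are > 3.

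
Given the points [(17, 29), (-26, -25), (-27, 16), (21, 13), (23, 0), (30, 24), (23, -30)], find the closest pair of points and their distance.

Computing all pairwise distances among 7 points:

d((17, 29), (-26, -25)) = 69.029
d((17, 29), (-27, 16)) = 45.8803
d((17, 29), (21, 13)) = 16.4924
d((17, 29), (23, 0)) = 29.6142
d((17, 29), (30, 24)) = 13.9284
d((17, 29), (23, -30)) = 59.3043
d((-26, -25), (-27, 16)) = 41.0122
d((-26, -25), (21, 13)) = 60.4401
d((-26, -25), (23, 0)) = 55.0091
d((-26, -25), (30, 24)) = 74.411
d((-26, -25), (23, -30)) = 49.2544
d((-27, 16), (21, 13)) = 48.0937
d((-27, 16), (23, 0)) = 52.4976
d((-27, 16), (30, 24)) = 57.5587
d((-27, 16), (23, -30)) = 67.9412
d((21, 13), (23, 0)) = 13.1529 <-- minimum
d((21, 13), (30, 24)) = 14.2127
d((21, 13), (23, -30)) = 43.0465
d((23, 0), (30, 24)) = 25.0
d((23, 0), (23, -30)) = 30.0
d((30, 24), (23, -30)) = 54.4518

Closest pair: (21, 13) and (23, 0) with distance 13.1529

The closest pair is (21, 13) and (23, 0) with Euclidean distance 13.1529. For 7 points, brute-force pairwise comparison is shown above. For large n, the divide-and-conquer algorithm (sort by x, recurse on halves, check the dividing strip) achieves O(n log n).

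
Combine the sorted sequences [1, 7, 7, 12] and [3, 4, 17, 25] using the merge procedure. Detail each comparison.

Merging process:

Compare 1 vs 3: take 1 from left. Merged: [1]
Compare 7 vs 3: take 3 from right. Merged: [1, 3]
Compare 7 vs 4: take 4 from right. Merged: [1, 3, 4]
Compare 7 vs 17: take 7 from left. Merged: [1, 3, 4, 7]
Compare 7 vs 17: take 7 from left. Merged: [1, 3, 4, 7, 7]
Compare 12 vs 17: take 12 from left. Merged: [1, 3, 4, 7, 7, 12]
Append remaining from right: [17, 25]. Merged: [1, 3, 4, 7, 7, 12, 17, 25]

Final merged array: [1, 3, 4, 7, 7, 12, 17, 25]
Total comparisons: 6

The merged array is [1, 3, 4, 7, 7, 12, 17, 25], requiring 6 comparisons. The merge step runs in O(n) time where n is the total number of elements.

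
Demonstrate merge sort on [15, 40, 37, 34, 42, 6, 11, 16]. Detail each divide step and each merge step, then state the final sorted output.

Merge sort trace:

Split: [15, 40, 37, 34, 42, 6, 11, 16] -> [15, 40, 37, 34] and [42, 6, 11, 16]
  Split: [15, 40, 37, 34] -> [15, 40] and [37, 34]
    Split: [15, 40] -> [15] and [40]
    Merge: [15] + [40] -> [15, 40]
    Split: [37, 34] -> [37] and [34]
    Merge: [37] + [34] -> [34, 37]
  Merge: [15, 40] + [34, 37] -> [15, 34, 37, 40]
  Split: [42, 6, 11, 16] -> [42, 6] and [11, 16]
    Split: [42, 6] -> [42] and [6]
    Merge: [42] + [6] -> [6, 42]
    Split: [11, 16] -> [11] and [16]
    Merge: [11] + [16] -> [11, 16]
  Merge: [6, 42] + [11, 16] -> [6, 11, 16, 42]
Merge: [15, 34, 37, 40] + [6, 11, 16, 42] -> [6, 11, 15, 16, 34, 37, 40, 42]

Final sorted array: [6, 11, 15, 16, 34, 37, 40, 42]

The merge sort proceeds by recursively splitting the array and merging sorted halves.
After all merges, the sorted array is [6, 11, 15, 16, 34, 37, 40, 42].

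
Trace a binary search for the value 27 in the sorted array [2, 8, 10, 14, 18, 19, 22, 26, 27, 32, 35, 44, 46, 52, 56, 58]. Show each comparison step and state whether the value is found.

Binary search for 27 in [2, 8, 10, 14, 18, 19, 22, 26, 27, 32, 35, 44, 46, 52, 56, 58]:

lo=0, hi=15, mid=7, arr[mid]=26 -> 26 < 27, search right half
lo=8, hi=15, mid=11, arr[mid]=44 -> 44 > 27, search left half
lo=8, hi=10, mid=9, arr[mid]=32 -> 32 > 27, search left half
lo=8, hi=8, mid=8, arr[mid]=27 -> Found target at index 8!

Binary search finds 27 at index 8 after 4 comparisons. The search repeatedly halves the search space by comparing with the middle element.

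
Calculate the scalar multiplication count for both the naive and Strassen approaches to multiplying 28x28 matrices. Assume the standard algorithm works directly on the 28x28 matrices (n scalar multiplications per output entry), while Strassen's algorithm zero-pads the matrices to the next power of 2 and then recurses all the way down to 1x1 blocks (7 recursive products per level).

Matrix multiplication for 28x28 matrices:

Strassen's algorithm requires power-of-2 dimensions. Pad 28x28 to 32x32 (next power of 2).

Standard algorithm: 28^3 = 21952 multiplications
Strassen's algorithm: 7^(log2(32)) = 7^5 = 16807 multiplications
Savings: 21952 - 16807 = 5145 multiplications

Standard: 21952 multiplications (28^3). Strassen: 16807 multiplications (7^5, after padding to 32x32). Strassen reduces 8 recursive multiplications to 7 at each level.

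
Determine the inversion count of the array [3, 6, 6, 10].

Finding inversions in [3, 6, 6, 10]:


Total inversions: 0

The array has 0 inversions. It is already sorted.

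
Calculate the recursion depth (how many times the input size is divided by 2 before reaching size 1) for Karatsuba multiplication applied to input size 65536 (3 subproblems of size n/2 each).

For divide and conquer with division factor 2:

Problem sizes at each level:
Level 0: 65536
Level 1: 32768
Level 2: 16384
Level 3: 8192
Level 4: 4096
Level 5: 2048
Level 6: 1024
Level 7: 512
Level 8: 256
Level 9: 128
Level 10: 64
Level 11: 32
Level 12: 16
Level 13: 8
Level 14: 4
Level 15: 2
Level 16: 1

The root is level 0 and the size-1 base case is level 16 (the tree spans levels 0 through 16, i.e. 17 levels counting the root), so the depth is the number of divisions: log_2(65536) = 16

The recursion tree depth is log_2(65536) = 16. At each level, the problem size is divided by 2, so it takes 16 divisions to reduce to a base case of size 1. The algorithm makes 3 recursive calls at each level.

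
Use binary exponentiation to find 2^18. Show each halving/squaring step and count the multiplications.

Computing 2^18 by squaring (build up from 2^1; each line after the first costs one multiplication):

2^1 = 2
2^2 = (2^1)^2 = 2^2 = 4
2^4 = (2^2)^2 = 4^2 = 16
2^8 = (2^4)^2 = 16^2 = 256
2^9 = 2 * 2^8 = 2 * 256 = 512
2^18 = (2^9)^2 = 512^2 = 262144

Result: 262144
Multiplications needed: 5 (5 lines after 2^1)

2^18 = 262144. Using exponentiation by squaring, this requires 5 multiplications. The key idea: if the exponent is even, square the half-power; if odd, multiply by the base once.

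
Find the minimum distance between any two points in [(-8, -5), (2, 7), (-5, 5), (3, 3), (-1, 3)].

Computing all pairwise distances among 5 points:

d((-8, -5), (2, 7)) = 15.6205
d((-8, -5), (-5, 5)) = 10.4403
d((-8, -5), (3, 3)) = 13.6015
d((-8, -5), (-1, 3)) = 10.6301
d((2, 7), (-5, 5)) = 7.2801
d((2, 7), (3, 3)) = 4.1231
d((2, 7), (-1, 3)) = 5.0
d((-5, 5), (3, 3)) = 8.2462
d((-5, 5), (-1, 3)) = 4.4721
d((3, 3), (-1, 3)) = 4.0 <-- minimum

Closest pair: (3, 3) and (-1, 3) with distance 4.0

The closest pair is (3, 3) and (-1, 3) with Euclidean distance 4.0. For 5 points, brute-force pairwise comparison is shown above. For large n, the divide-and-conquer algorithm (sort by x, recurse on halves, check the dividing strip) achieves O(n log n).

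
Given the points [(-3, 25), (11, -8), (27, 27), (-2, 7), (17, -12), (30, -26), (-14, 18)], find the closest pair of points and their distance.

Computing all pairwise distances among 7 points:

d((-3, 25), (11, -8)) = 35.8469
d((-3, 25), (27, 27)) = 30.0666
d((-3, 25), (-2, 7)) = 18.0278
d((-3, 25), (17, -12)) = 42.0595
d((-3, 25), (30, -26)) = 60.7454
d((-3, 25), (-14, 18)) = 13.0384
d((11, -8), (27, 27)) = 38.4838
d((11, -8), (-2, 7)) = 19.8494
d((11, -8), (17, -12)) = 7.2111 <-- minimum
d((11, -8), (30, -26)) = 26.1725
d((11, -8), (-14, 18)) = 36.0694
d((27, 27), (-2, 7)) = 35.2278
d((27, 27), (17, -12)) = 40.2616
d((27, 27), (30, -26)) = 53.0848
d((27, 27), (-14, 18)) = 41.9762
d((-2, 7), (17, -12)) = 26.8701
d((-2, 7), (30, -26)) = 45.9674
d((-2, 7), (-14, 18)) = 16.2788
d((17, -12), (30, -26)) = 19.105
d((17, -12), (-14, 18)) = 43.1393
d((30, -26), (-14, 18)) = 62.2254

Closest pair: (11, -8) and (17, -12) with distance 7.2111

The closest pair is (11, -8) and (17, -12) with Euclidean distance 7.2111. For 7 points, brute-force pairwise comparison is shown above. For large n, the divide-and-conquer algorithm (sort by x, recurse on halves, check the dividing strip) achieves O(n log n).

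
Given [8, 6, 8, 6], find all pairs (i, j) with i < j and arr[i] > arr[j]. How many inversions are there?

Finding inversions in [8, 6, 8, 6]:

(0, 1): arr[0]=8 > arr[1]=6
(0, 3): arr[0]=8 > arr[3]=6
(2, 3): arr[2]=8 > arr[3]=6

Total inversions: 3

The array has 3 inversion(s): (0,1), (0,3), (2,3). Each pair (i,j) satisfies i < j and arr[i] > arr[j].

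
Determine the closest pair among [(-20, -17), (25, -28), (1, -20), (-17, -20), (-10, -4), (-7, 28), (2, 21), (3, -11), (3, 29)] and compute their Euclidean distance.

Computing all pairwise distances among 9 points:

d((-20, -17), (25, -28)) = 46.3249
d((-20, -17), (1, -20)) = 21.2132
d((-20, -17), (-17, -20)) = 4.2426 <-- minimum
d((-20, -17), (-10, -4)) = 16.4012
d((-20, -17), (-7, 28)) = 46.8402
d((-20, -17), (2, 21)) = 43.909
d((-20, -17), (3, -11)) = 23.7697
d((-20, -17), (3, 29)) = 51.4296
d((25, -28), (1, -20)) = 25.2982
d((25, -28), (-17, -20)) = 42.7551
d((25, -28), (-10, -4)) = 42.4382
d((25, -28), (-7, 28)) = 64.4981
d((25, -28), (2, 21)) = 54.1295
d((25, -28), (3, -11)) = 27.8029
d((25, -28), (3, 29)) = 61.0983
d((1, -20), (-17, -20)) = 18.0
d((1, -20), (-10, -4)) = 19.4165
d((1, -20), (-7, 28)) = 48.6621
d((1, -20), (2, 21)) = 41.0122
d((1, -20), (3, -11)) = 9.2195
d((1, -20), (3, 29)) = 49.0408
d((-17, -20), (-10, -4)) = 17.4642
d((-17, -20), (-7, 28)) = 49.0306
d((-17, -20), (2, 21)) = 45.1885
d((-17, -20), (3, -11)) = 21.9317
d((-17, -20), (3, 29)) = 52.9245
d((-10, -4), (-7, 28)) = 32.1403
d((-10, -4), (2, 21)) = 27.7308
d((-10, -4), (3, -11)) = 14.7648
d((-10, -4), (3, 29)) = 35.4683
d((-7, 28), (2, 21)) = 11.4018
d((-7, 28), (3, -11)) = 40.2616
d((-7, 28), (3, 29)) = 10.0499
d((2, 21), (3, -11)) = 32.0156
d((2, 21), (3, 29)) = 8.0623
d((3, -11), (3, 29)) = 40.0

Closest pair: (-20, -17) and (-17, -20) with distance 4.2426

The closest pair is (-20, -17) and (-17, -20) with Euclidean distance 4.2426. For 9 points, brute-force pairwise comparison is shown above. For large n, the divide-and-conquer algorithm (sort by x, recurse on halves, check the dividing strip) achieves O(n log n).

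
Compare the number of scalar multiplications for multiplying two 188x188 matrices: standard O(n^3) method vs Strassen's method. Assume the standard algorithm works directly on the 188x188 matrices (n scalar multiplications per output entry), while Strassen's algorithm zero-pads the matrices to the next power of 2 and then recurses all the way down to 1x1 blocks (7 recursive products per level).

Matrix multiplication for 188x188 matrices:

Strassen's algorithm requires power-of-2 dimensions. Pad 188x188 to 256x256 (next power of 2).

Standard algorithm: 188^3 = 6644672 multiplications
Strassen's algorithm: 7^(log2(256)) = 7^8 = 5764801 multiplications
Savings: 6644672 - 5764801 = 879871 multiplications

Standard: 6644672 multiplications (188^3). Strassen: 5764801 multiplications (7^8, after padding to 256x256). Strassen reduces 8 recursive multiplications to 7 at each level.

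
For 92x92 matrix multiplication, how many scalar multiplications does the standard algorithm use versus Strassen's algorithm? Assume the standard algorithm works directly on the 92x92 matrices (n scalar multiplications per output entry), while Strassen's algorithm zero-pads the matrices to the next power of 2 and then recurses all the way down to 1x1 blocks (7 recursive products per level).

Matrix multiplication for 92x92 matrices:

Strassen's algorithm requires power-of-2 dimensions. Pad 92x92 to 128x128 (next power of 2).

Standard algorithm: 92^3 = 778688 multiplications
Strassen's algorithm: 7^(log2(128)) = 7^7 = 823543 multiplications
Difference: 778688 - 823543 = -44855 (Strassen uses MORE here due to padding overhead — for small or just-over-power-of-2 n, padding can outweigh the per-level savings)

Standard: 778688 multiplications (92^3). Strassen: 823543 multiplications (7^7, after padding to 128x128). Strassen reduces 8 recursive multiplications to 7 at each level.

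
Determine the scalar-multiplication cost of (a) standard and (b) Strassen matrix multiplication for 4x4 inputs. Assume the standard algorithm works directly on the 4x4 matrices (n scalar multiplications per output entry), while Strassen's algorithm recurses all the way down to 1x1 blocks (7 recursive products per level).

Matrix multiplication for 4x4 matrices:

Standard algorithm: 4^3 = 64 multiplications
Strassen's algorithm: 7^(log2(4)) = 7^2 = 49 multiplications
Savings: 64 - 49 = 15 multiplications

Standard: 64 multiplications (4^3). Strassen: 49 multiplications (7^2). Strassen reduces 8 recursive multiplications to 7 at each level.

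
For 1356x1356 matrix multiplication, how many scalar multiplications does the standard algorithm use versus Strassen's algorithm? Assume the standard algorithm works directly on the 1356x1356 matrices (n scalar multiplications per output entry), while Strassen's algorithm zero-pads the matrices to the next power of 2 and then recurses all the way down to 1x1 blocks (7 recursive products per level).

Matrix multiplication for 1356x1356 matrices:

Strassen's algorithm requires power-of-2 dimensions. Pad 1356x1356 to 2048x2048 (next power of 2).

Standard algorithm: 1356^3 = 2493326016 multiplications
Strassen's algorithm: 7^(log2(2048)) = 7^11 = 1977326743 multiplications
Savings: 2493326016 - 1977326743 = 515999273 multiplications

Standard: 2493326016 multiplications (1356^3). Strassen: 1977326743 multiplications (7^11, after padding to 2048x2048). Strassen reduces 8 recursive multiplications to 7 at each level.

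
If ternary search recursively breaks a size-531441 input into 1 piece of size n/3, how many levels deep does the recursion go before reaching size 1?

For divide and conquer with division factor 3:

Problem sizes at each level:
Level 0: 531441
Level 1: 177147
Level 2: 59049
Level 3: 19683
Level 4: 6561
Level 5: 2187
Level 6: 729
Level 7: 243
Level 8: 81
Level 9: 27
Level 10: 9
Level 11: 3
Level 12: 1

The root is level 0 and the size-1 base case is level 12 (the tree spans levels 0 through 12, i.e. 13 levels counting the root), so the depth is the number of divisions: log_3(531441) = 12

The recursion tree depth is log_3(531441) = 12. At each level, the problem size is divided by 3, so it takes 12 divisions to reduce to a base case of size 1. The algorithm makes 1 recursive call at each level.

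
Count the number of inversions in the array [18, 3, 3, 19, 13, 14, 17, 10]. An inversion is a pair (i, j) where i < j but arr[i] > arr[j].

Finding inversions in [18, 3, 3, 19, 13, 14, 17, 10]:

(0, 1): arr[0]=18 > arr[1]=3
(0, 2): arr[0]=18 > arr[2]=3
(0, 4): arr[0]=18 > arr[4]=13
(0, 5): arr[0]=18 > arr[5]=14
(0, 6): arr[0]=18 > arr[6]=17
(0, 7): arr[0]=18 > arr[7]=10
(3, 4): arr[3]=19 > arr[4]=13
(3, 5): arr[3]=19 > arr[5]=14
(3, 6): arr[3]=19 > arr[6]=17
(3, 7): arr[3]=19 > arr[7]=10
(4, 7): arr[4]=13 > arr[7]=10
(5, 7): arr[5]=14 > arr[7]=10
(6, 7): arr[6]=17 > arr[7]=10

Total inversions: 13

The array has 13 inversion(s): (0,1), (0,2), (0,4), (0,5), (0,6), (0,7), (3,4), (3,5), (3,6), (3,7), (4,7), (5,7), (6,7). Each pair (i,j) satisfies i < j and arr[i] > arr[j].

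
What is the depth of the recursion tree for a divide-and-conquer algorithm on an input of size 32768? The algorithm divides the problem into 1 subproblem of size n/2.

For divide and conquer with division factor 2:

Problem sizes at each level:
Level 0: 32768
Level 1: 16384
Level 2: 8192
Level 3: 4096
Level 4: 2048
Level 5: 1024
Level 6: 512
Level 7: 256
Level 8: 128
Level 9: 64
Level 10: 32
Level 11: 16
Level 12: 8
Level 13: 4
Level 14: 2
Level 15: 1

The root is level 0 and the size-1 base case is level 15 (the tree spans levels 0 through 15, i.e. 16 levels counting the root), so the depth is the number of divisions: log_2(32768) = 15

The recursion tree depth is log_2(32768) = 15. At each level, the problem size is divided by 2, so it takes 15 divisions to reduce to a base case of size 1. The algorithm makes 1 recursive call at each level.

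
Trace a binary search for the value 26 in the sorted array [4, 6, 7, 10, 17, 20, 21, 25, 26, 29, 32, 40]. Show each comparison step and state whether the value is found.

Binary search for 26 in [4, 6, 7, 10, 17, 20, 21, 25, 26, 29, 32, 40]:

lo=0, hi=11, mid=5, arr[mid]=20 -> 20 < 26, search right half
lo=6, hi=11, mid=8, arr[mid]=26 -> Found target at index 8!

Binary search finds 26 at index 8 after 2 comparisons. The search repeatedly halves the search space by comparing with the middle element.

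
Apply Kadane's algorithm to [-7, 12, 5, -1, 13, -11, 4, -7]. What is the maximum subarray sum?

Using Kadane's algorithm on [-7, 12, 5, -1, 13, -11, 4, -7]:

Scanning through the array:
Position 1 (value 12): max_ending_here = 12, max_so_far = 12
Position 2 (value 5): max_ending_here = 17, max_so_far = 17
Position 3 (value -1): max_ending_here = 16, max_so_far = 17
Position 4 (value 13): max_ending_here = 29, max_so_far = 29
Position 5 (value -11): max_ending_here = 18, max_so_far = 29
Position 6 (value 4): max_ending_here = 22, max_so_far = 29
Position 7 (value -7): max_ending_here = 15, max_so_far = 29

Maximum subarray: [12, 5, -1, 13]
Maximum sum: 29

The maximum subarray is [12, 5, -1, 13] with sum 29. This subarray runs from index 1 to index 4.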